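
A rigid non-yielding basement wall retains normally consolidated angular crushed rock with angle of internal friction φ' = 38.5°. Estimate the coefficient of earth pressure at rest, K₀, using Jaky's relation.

0.377

K₀ = 1 − sin φ' = 1 − sin 38.5° = 0.3775.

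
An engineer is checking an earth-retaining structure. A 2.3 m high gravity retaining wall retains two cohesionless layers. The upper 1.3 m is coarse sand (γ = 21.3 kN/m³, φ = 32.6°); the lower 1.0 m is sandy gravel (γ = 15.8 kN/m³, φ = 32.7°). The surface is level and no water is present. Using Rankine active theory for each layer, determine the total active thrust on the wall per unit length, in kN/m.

16.0 kN/m

K_a1 = tan²(45°−32.6°/2) = 0.2997; K_a2 = tan²(45°−32.7°/2) = 0.2985.
Layer 1: σ at base = K_a1 γ₁ h₁ = 8.300 kPa; P₁ = ½×8.300×1.3 = 5.395.
Layer 2: σ_v at top = γ₁h₁ = 27.69; σ_h top = K_a2×27.69 = 8.265; σ_h base = K_a2×(27.69+15.8×1.0) = 12.98.
P₂ = ½(8.265+12.98)×1.0 = 10.62. Total P_a = 5.395+10.62 = 16.02 kN/m.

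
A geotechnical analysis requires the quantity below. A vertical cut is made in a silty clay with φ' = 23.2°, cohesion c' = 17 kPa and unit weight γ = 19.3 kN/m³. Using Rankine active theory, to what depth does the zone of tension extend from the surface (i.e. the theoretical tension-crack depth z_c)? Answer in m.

K_a = tan²(45° − 23.2°/2) = 0.4348; √K_a = 0.6594.
The active pressure is zero where K_a γ z = 2c√K_a, so z_c = 2c/(γ√K_a) = 2×17/(19.3×0.6594) = 2.672 m.

2.67 m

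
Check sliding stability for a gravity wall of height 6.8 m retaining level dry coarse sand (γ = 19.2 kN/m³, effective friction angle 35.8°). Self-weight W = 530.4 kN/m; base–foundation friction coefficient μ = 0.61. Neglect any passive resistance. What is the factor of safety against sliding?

2.78

K_a = tan²(45° − 35.8°/2) = 0.2619.
P_a = ½K_aγH² = 0.5×0.2619×19.2×6.8² = 116.2 kN/m, acting at H/3 = 2.267 m above the base.
FS_sliding = μW / P_a = 0.61×530.4 / 116.2 = 2.783.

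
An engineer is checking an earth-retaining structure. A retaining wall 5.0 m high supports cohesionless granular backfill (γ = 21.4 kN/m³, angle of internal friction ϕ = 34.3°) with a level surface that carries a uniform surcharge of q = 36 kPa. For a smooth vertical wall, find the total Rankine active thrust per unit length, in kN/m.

125 kN/m

K_a = tan²(45° − φ/2) = 0.2792.
Soil triangle: ½ K_a γ H² = 0.5×0.2792×21.4×5.0² = 74.68 kN/m.
Surcharge rectangle: K_a q H = 0.2792×36×5.0 = 50.25 kN/m.
Total = 74.68 + 50.25 = 124.9 kN/m.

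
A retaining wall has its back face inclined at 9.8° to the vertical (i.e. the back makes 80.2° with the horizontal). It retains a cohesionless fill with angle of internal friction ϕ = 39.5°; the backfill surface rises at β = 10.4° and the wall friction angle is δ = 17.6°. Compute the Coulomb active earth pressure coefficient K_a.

K_a = sin²(α+φ) / [sin²α · sin(α−δ) · (1 + √{sin(φ+δ)sin(φ−β) / (sin(α−δ)sin(α+β))})²].
With α = 80.2°, φ = 39.5°, δ = 17.6°, β = 10.4°: K_a = 0.3108.

0.311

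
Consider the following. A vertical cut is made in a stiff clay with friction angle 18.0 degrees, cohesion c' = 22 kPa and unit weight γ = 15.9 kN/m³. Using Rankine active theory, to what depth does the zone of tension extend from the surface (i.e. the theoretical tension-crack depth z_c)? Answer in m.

3.81 m

K_a = tan²(45° − 18.0°/2) = 0.5279; √K_a = 0.7265.
The active pressure is zero where K_a γ z = 2c√K_a, so z_c = 2c/(γ√K_a) = 2×22/(15.9×0.7265) = 3.809 m.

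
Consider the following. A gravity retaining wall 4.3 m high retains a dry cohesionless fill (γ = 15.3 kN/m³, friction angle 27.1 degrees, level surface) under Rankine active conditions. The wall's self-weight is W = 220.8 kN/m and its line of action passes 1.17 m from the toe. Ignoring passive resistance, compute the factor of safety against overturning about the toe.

K_a = tan²(45° − 27.1°/2) = 0.3741.
P_a = ½K_aγH² = 0.5×0.3741×15.3×4.3² = 52.91 kN/m, acting at H/3 = 1.433 m above the base.
Overturning moment M_o = P_a × H/3 = 52.91 × 1.433 = 75.84.
Resisting moment M_r = W × 1.17 = 220.8 × 1.17 = 258.3.
FS_overturning = M_r/M_o = 258.3/75.84 = 3.406.

3.41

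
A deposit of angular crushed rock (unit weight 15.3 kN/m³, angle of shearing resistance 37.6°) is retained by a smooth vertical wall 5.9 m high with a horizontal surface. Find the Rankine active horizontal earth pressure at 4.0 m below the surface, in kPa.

K_a = (1 − sin φ)/(1 + sin φ) = 0.2421.
σ_h = K_a γ z = 0.2421 × 15.3 × 4.0 = 14.82 kPa.

14.8 kPa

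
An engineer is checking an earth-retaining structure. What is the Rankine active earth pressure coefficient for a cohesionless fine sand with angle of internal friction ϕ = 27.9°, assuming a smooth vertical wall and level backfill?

K_a = (1 − sin φ)/(1 + sin φ) = (1 − sin 27.9°)/(1 + sin 27.9°) = 0.3625.

0.362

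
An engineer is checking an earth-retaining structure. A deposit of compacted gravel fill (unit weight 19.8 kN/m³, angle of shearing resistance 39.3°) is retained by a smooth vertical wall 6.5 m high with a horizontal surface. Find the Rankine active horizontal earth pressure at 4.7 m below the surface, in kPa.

20.9 kPa

K_a = (1 − sin φ)/(1 + sin φ) = 0.2245.
σ_h = K_a γ z = 0.2245 × 19.8 × 4.7 = 20.89 kPa.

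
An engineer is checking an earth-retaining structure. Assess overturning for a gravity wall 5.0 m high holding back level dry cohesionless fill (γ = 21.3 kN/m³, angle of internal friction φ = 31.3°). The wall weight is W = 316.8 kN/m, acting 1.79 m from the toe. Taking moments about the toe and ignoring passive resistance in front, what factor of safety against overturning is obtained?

K_a = tan²(45° − 31.3°/2) = 0.3162.
P_a = ½K_aγH² = 0.5×0.3162×21.3×5.0² = 84.19 kN/m, acting at H/3 = 1.667 m above the base.
Overturning moment M_o = P_a × H/3 = 84.19 × 1.667 = 140.3.
Resisting moment M_r = W × 1.79 = 316.8 × 1.79 = 567.1.
FS_overturning = M_r/M_o = 567.1/140.3 = 4.041.

4.04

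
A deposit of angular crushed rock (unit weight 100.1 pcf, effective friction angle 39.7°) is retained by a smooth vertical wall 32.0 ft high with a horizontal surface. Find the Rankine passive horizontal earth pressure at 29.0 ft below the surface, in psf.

K_p = (1 + sin φ)/(1 − sin φ) = 4.537.
σ_h = K_p γ z = 4.537 × 100.1 × 29.0 = 13170 psf.

13200 psf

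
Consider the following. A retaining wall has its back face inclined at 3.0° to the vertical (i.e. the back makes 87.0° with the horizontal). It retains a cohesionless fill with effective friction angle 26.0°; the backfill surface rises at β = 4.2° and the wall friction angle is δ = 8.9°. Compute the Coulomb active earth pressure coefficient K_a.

0.404

K_a = sin²(α+φ) / [sin²α · sin(α−δ) · (1 + √{sin(φ+δ)sin(φ−β) / (sin(α−δ)sin(α+β))})²].
With α = 87.0°, φ = 26.0°, δ = 8.9°, β = 4.2°: K_a = 0.4040.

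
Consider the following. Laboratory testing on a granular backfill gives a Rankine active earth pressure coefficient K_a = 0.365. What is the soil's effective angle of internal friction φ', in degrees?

27.7°

K_a = tan²(45° − φ/2) ⇒ 45° − φ/2 = arctan(√0.365) = 31.14°.
φ = 2(45° − 31.14°) = 27.72°.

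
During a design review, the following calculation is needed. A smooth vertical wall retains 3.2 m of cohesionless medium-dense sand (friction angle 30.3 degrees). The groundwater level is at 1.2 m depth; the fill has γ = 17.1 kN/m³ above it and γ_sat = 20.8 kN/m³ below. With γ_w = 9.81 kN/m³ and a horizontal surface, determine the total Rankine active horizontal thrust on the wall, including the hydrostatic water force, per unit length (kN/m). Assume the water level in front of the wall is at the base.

44.4 kN/m

K_a = tan²(45° − φ/2) = 0.3293.
γ' = 20.8 − 9.81 = 10.99 kN/m³. Depth below WT = 2.0 m.
σ'_h at WT = K_a γ d_w = 6.758 kPa; at base = 6.758 + K_a γ' × 2.0 = 14.00 kPa.
P₁ (0–1.2 m) = ½×6.758×1.2 = 4.055. P₂ (1.2–3.2 m) = ½(6.758+14.00)×2.0 = 20.75.
P_w = ½ γ_w h₂² = 0.5×9.81×2.0² = 19.62. Total = 4.055+20.75+19.62 = 44.43 kN/m.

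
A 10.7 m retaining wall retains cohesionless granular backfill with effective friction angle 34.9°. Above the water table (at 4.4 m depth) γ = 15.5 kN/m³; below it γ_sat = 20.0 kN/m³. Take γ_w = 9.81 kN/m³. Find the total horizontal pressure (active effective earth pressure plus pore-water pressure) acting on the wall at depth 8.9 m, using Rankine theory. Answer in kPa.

K_a = (1 − sin φ)/(1 + sin φ) = 0.2721.
γ' = 20.0 − 9.81 = 10.19 kN/m³.
Effective vertical stress at 8.9 m: σ'_v = 15.5×4.4 + 10.19×4.50 = 114.1 kPa.
σ'_h = K_a σ'_v = 0.2721 × 114.1 = 31.04 kPa; u = γ_w × 4.50 = 44.15 kPa.
Total σ_h = 31.04 + 44.15 = 75.18 kPa.

75.2 kPa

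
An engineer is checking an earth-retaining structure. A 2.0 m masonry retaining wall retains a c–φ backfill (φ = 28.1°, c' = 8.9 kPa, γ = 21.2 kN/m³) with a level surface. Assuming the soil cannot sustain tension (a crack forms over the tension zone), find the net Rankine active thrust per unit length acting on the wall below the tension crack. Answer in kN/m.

1.37 kN/m

K_a = 0.3596; √K_a = 0.5997.
Tension-crack depth z_c = 2c/(γ√K_a) = 2×8.9/(21.2×0.5997) = 1.400 m.
σ_a at base = K_a γ H − 2c√K_a = 0.3596×21.2×2.0 − 2×8.9×0.5997 = 4.573 kPa.
P_a = ½ × 4.573 × (H − z_c) = 0.5×4.573×0.5999 = 1.372 kN/m.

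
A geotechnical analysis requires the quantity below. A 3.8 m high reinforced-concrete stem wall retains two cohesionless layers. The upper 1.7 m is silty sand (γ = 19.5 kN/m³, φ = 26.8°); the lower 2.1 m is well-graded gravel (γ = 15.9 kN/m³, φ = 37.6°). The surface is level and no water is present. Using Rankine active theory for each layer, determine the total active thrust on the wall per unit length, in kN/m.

36.0 kN/m

K_a1 = tan²(45°−26.8°/2) = 0.3785; K_a2 = tan²(45°−37.6°/2) = 0.2421.
Layer 1: σ at base = K_a1 γ₁ h₁ = 12.55 kPa; P₁ = ½×12.55×1.7 = 10.66.
Layer 2: σ_v at top = γ₁h₁ = 33.15; σ_h top = K_a2×33.15 = 8.026; σ_h base = K_a2×(33.15+15.9×2.1) = 16.11.
P₂ = ½(8.026+16.11)×2.1 = 25.34. Total P_a = 10.66+25.34 = 36.01 kN/m.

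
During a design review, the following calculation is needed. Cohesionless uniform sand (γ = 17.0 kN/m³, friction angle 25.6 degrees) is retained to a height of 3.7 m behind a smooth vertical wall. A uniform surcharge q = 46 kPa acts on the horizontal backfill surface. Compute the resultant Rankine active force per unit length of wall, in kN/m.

K_a = tan²(45° − φ/2) = 0.3966.
Soil triangle: ½ K_a γ H² = 0.5×0.3966×17.0×3.7² = 46.15 kN/m.
Surcharge rectangle: K_a q H = 0.3966×46×3.7 = 67.50 kN/m.
Total = 46.15 + 67.50 = 113.6 kN/m.

114 kN/m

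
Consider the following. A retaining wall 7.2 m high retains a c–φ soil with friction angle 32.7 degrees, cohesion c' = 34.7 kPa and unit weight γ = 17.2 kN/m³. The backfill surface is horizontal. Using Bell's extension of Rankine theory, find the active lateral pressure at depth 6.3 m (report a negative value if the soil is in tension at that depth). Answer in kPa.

-5.57 kPa

K_a = (1 − sin φ)/(1 + sin φ) = 0.2985.
σ_a = K_a γ z − 2c√K_a = 0.2985×17.2×6.3 − 2×34.7×0.5464 = -5.571 kPa.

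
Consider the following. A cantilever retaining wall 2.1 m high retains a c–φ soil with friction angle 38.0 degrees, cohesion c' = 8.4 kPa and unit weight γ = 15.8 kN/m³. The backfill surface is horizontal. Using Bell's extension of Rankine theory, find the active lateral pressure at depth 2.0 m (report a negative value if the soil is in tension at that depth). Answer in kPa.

K_a = (1 − sin φ)/(1 + sin φ) = 0.2379.
σ_a = K_a γ z − 2c√K_a = 0.2379×15.8×2.0 − 2×8.4×0.4877 = -0.6768 kPa.

-0.677 kPa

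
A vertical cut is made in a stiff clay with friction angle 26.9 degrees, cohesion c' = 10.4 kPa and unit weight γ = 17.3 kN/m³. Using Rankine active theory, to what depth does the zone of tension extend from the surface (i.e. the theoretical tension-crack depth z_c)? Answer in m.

K_a = tan²(45° − 26.9°/2) = 0.3770; √K_a = 0.6140.
The active pressure is zero where K_a γ z = 2c√K_a, so z_c = 2c/(γ√K_a) = 2×10.4/(17.3×0.6140) = 1.958 m.

1.96 m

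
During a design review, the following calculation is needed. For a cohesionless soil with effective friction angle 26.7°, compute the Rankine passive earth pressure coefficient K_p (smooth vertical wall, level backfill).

K_p = (1 + sin φ)/(1 − sin φ) = tan²(45° + 26.7°/2) = 2.632.

2.63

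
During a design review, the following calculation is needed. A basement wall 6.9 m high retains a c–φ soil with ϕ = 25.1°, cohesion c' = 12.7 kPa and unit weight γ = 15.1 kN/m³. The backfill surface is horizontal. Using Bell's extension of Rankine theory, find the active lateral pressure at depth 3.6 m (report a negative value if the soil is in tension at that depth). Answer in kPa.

K_a = (1 − sin φ)/(1 + sin φ) = 0.4043.
σ_a = K_a γ z − 2c√K_a = 0.4043×15.1×3.6 − 2×12.7×0.6358 = 5.827 kPa.

5.83 kPa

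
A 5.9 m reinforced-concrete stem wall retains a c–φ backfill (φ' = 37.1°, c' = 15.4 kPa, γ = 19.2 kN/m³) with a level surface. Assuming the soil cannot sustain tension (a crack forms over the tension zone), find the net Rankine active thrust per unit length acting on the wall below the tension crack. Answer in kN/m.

17.0 kN/m

K_a = 0.2475; √K_a = 0.4975.
Tension-crack depth z_c = 2c/(γ√K_a) = 2×15.4/(19.2×0.4975) = 3.225 m.
σ_a at base = K_a γ H − 2c√K_a = 0.2475×19.2×5.9 − 2×15.4×0.4975 = 12.71 kPa.
P_a = ½ × 12.71 × (H − z_c) = 0.5×12.71×2.675 = 17.01 kN/m.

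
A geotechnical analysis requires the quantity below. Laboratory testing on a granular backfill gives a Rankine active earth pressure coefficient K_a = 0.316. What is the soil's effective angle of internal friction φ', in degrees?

K_a = tan²(45° − φ/2) ⇒ 45° − φ/2 = arctan(√0.316) = 29.34°.
φ = 2(45° − 29.34°) = 31.32°.

31.3°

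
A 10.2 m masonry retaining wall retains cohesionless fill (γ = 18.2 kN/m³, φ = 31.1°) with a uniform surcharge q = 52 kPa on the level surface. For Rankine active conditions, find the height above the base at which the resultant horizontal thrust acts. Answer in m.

4.01 m

K_a = 0.3188.
Triangular part P₁ = ½K_aγH² = 301.8 at H/3 = 3.400 m; rectangular part P₂ = K_a q H = 169.1 at H/2 = 5.100 m.
ȳ = (P₁·3.400 + P₂·5.100)/(P₁+P₂) = 4.010 m.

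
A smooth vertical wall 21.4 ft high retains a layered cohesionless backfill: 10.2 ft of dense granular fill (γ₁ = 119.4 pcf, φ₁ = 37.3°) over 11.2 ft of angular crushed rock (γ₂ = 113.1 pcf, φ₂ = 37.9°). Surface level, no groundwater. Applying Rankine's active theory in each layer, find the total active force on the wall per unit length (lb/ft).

K_a1 = tan²(45°−37.3°/2) = 0.2453; K_a2 = tan²(45°−37.9°/2) = 0.2389.
Layer 1: σ at base = K_a1 γ₁ h₁ = 298.8 psf; P₁ = ½×298.8×10.2 = 1524.
Layer 2: σ_v at top = γ₁h₁ = 1218; σ_h top = K_a2×1218 = 291.0; σ_h base = K_a2×(1218+113.1×11.2) = 593.7.
P₂ = ½(291.0+593.7)×11.2 = 4954. Total P_a = 1524+4954 = 6478 lb/ft.

6480 lb/ft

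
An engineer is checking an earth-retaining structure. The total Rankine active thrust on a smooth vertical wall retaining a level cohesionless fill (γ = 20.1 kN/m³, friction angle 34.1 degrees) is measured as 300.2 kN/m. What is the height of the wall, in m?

10.3 m

K_a = 0.2815. P_a = ½ K_a γ H² ⇒ H = √(2P_a/(K_a γ)).
H = √(2×300.2/(0.2815×20.1)) = 10.30 m.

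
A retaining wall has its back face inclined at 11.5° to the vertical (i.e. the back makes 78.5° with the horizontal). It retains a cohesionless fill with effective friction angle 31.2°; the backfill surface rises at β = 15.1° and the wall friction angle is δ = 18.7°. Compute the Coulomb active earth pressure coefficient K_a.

K_a = sin²(α+φ) / [sin²α · sin(α−δ) · (1 + √{sin(φ+δ)sin(φ−β) / (sin(α−δ)sin(α+β))})²].
With α = 78.5°, φ = 31.2°, δ = 18.7°, β = 15.1°: K_a = 0.4773.

0.477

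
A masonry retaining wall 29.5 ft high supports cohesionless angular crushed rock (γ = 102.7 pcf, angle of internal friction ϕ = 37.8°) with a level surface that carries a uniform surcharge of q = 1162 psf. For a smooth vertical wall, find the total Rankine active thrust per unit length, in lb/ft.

19000 lb/ft

K_a = tan²(45° − φ/2) = 0.2400.
Soil triangle: ½ K_a γ H² = 0.5×0.2400×102.7×29.5² = 10720 lb/ft.
Surcharge rectangle: K_a q H = 0.2400×1162×29.5 = 8227 lb/ft.
Total = 10720 + 8227 = 18950 lb/ft.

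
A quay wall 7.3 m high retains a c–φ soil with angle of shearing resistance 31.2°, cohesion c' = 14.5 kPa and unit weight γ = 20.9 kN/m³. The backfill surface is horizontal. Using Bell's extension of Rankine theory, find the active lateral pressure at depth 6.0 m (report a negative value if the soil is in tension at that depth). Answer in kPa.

K_a = (1 − sin φ)/(1 + sin φ) = 0.3175.
σ_a = K_a γ z − 2c√K_a = 0.3175×20.9×6.0 − 2×14.5×0.5635 = 23.47 kPa.

23.5 kPa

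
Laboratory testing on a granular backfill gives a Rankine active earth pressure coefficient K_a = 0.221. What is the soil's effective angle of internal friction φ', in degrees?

K_a = tan²(45° − φ/2) ⇒ 45° − φ/2 = arctan(√0.221) = 25.18°.
φ = 2(45° − 25.18°) = 39.64°.

39.6°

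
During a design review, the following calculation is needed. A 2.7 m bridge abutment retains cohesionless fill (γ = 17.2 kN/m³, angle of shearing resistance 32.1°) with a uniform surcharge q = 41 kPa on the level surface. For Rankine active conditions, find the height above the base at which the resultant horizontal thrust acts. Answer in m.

1.19 m

K_a = 0.3060.
Triangular part P₁ = ½K_aγH² = 19.18 at H/3 = 0.9000 m; rectangular part P₂ = K_a q H = 33.87 at H/2 = 1.350 m.
ȳ = (P₁·0.9000 + P₂·1.350)/(P₁+P₂) = 1.187 m.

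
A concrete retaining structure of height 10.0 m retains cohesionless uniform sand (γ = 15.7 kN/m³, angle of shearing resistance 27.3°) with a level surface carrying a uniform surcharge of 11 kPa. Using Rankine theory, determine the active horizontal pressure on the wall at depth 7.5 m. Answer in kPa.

K_a = (1 − sin φ)/(1 + sin φ) = 0.3711.
σ_v = γz + q = 15.7 × 7.5 + 11 = 128.8 kPa.
σ_h = K_a σ_v = 0.3711 × 128.8 = 47.78 kPa.

47.8 kPa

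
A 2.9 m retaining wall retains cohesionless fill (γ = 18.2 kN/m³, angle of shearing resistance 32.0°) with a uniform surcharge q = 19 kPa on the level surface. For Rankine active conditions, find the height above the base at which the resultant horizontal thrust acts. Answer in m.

K_a = 0.3073.
Triangular part P₁ = ½K_aγH² = 23.51 at H/3 = 0.9667 m; rectangular part P₂ = K_a q H = 16.93 at H/2 = 1.450 m.
ȳ = (P₁·0.9667 + P₂·1.450)/(P₁+P₂) = 1.169 m.

1.17 m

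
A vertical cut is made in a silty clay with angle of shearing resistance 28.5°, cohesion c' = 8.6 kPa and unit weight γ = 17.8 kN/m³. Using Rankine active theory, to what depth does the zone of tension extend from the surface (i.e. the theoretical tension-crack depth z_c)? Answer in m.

1.62 m

K_a = tan²(45° − 28.5°/2) = 0.3540; √K_a = 0.5949.
The active pressure is zero where K_a γ z = 2c√K_a, so z_c = 2c/(γ√K_a) = 2×8.6/(17.8×0.5949) = 1.624 m.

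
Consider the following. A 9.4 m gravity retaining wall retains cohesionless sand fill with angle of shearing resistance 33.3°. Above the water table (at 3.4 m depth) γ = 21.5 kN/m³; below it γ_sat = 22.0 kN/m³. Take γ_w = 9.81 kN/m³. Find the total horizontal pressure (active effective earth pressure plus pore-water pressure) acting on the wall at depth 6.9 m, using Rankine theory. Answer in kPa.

68.0 kPa

K_a = (1 − sin φ)/(1 + sin φ) = 0.2911.
γ' = 22.0 − 9.81 = 12.19 kN/m³.
Effective vertical stress at 6.9 m: σ'_v = 21.5×3.4 + 12.19×3.50 = 115.8 kPa.
σ'_h = K_a σ'_v = 0.2911 × 115.8 = 33.70 kPa; u = γ_w × 3.50 = 34.34 kPa.
Total σ_h = 33.70 + 34.34 = 68.04 kPa.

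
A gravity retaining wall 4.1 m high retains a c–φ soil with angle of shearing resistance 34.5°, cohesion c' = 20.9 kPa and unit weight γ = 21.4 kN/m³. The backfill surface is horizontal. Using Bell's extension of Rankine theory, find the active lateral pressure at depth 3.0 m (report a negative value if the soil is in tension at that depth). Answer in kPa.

-4.22 kPa

K_a = (1 − sin φ)/(1 + sin φ) = 0.2768.
σ_a = K_a γ z − 2c√K_a = 0.2768×21.4×3.0 − 2×20.9×0.5261 = -4.221 kPa.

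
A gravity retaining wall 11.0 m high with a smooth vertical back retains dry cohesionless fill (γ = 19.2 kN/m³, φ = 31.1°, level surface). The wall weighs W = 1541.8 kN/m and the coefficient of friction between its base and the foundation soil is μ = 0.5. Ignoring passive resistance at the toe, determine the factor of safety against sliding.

2.08

K_a = tan²(45° − 31.1°/2) = 0.3188.
P_a = ½K_aγH² = 0.5×0.3188×19.2×11.0² = 370.3 kN/m, acting at H/3 = 3.667 m above the base.
FS_sliding = μW / P_a = 0.5×1541.8 / 370.3 = 2.082.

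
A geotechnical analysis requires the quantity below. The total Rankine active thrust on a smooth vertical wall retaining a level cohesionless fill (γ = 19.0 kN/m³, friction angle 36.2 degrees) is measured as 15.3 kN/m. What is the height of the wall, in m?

2.50 m

K_a = 0.2574. P_a = ½ K_a γ H² ⇒ H = √(2P_a/(K_a γ)).
H = √(2×15.3/(0.2574×19.0)) = 2.501 m.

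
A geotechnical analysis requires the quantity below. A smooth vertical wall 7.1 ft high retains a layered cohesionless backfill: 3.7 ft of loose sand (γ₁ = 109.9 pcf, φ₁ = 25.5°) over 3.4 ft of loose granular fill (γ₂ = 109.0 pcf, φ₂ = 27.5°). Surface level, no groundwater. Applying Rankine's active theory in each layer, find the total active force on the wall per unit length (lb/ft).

1040 lb/ft

K_a1 = tan²(45°−25.5°/2) = 0.3981; K_a2 = tan²(45°−27.5°/2) = 0.3682.
Layer 1: σ at base = K_a1 γ₁ h₁ = 161.9 psf; P₁ = ½×161.9×3.7 = 299.5.
Layer 2: σ_v at top = γ₁h₁ = 406.6; σ_h top = K_a2×406.6 = 149.7; σ_h base = K_a2×(406.6+109.0×3.4) = 286.2.
P₂ = ½(149.7+286.2)×3.4 = 741.1. Total P_a = 299.5+741.1 = 1041 lb/ft.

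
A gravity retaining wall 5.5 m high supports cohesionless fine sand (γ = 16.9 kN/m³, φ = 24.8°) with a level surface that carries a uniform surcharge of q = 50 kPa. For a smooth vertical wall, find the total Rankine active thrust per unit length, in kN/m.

K_a = tan²(45° − φ/2) = 0.4090.
Soil triangle: ½ K_a γ H² = 0.5×0.4090×16.9×5.5² = 104.5 kN/m.
Surcharge rectangle: K_a q H = 0.4090×50×5.5 = 112.5 kN/m.
Total = 104.5 + 112.5 = 217.0 kN/m.

217 kN/m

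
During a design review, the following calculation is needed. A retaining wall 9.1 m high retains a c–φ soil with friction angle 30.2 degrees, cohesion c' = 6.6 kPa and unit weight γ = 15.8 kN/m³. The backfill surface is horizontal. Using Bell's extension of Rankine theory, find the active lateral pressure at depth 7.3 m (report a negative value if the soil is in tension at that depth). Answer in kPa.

30.5 kPa

K_a = (1 − sin φ)/(1 + sin φ) = 0.3307.
σ_a = K_a γ z − 2c√K_a = 0.3307×15.8×7.3 − 2×6.6×0.5750 = 30.55 kPa.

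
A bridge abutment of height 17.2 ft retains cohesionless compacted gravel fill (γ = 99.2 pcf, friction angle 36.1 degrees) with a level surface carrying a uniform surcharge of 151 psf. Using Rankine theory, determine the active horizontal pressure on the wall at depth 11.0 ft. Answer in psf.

321 psf

K_a = (1 − sin φ)/(1 + sin φ) = 0.2585.
σ_v = γz + q = 99.2 × 11.0 + 151 = 1242 psf.
σ_h = K_a σ_v = 0.2585 × 1242 = 321.1 psf.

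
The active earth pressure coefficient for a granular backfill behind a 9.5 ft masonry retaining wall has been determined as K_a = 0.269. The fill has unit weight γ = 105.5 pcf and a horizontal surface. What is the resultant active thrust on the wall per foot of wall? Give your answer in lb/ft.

1280 lb/ft

P = ½ K_a γ H² = 0.5 × 0.269 × 105.5 × 9.5² = 1281 lb/ft.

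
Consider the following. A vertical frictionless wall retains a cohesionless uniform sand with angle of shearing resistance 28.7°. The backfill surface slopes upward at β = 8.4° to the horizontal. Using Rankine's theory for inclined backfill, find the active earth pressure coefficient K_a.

0.364

K_a = cos β · (cos β − √(cos²β − cos²φ)) / (cos β + √(cos²β − cos²φ)).
cos β = 0.9893, cos φ = 0.8771, √(cos²β − cos²φ) = 0.4575.
K_a = 0.9893 × (0.9893 − 0.4575)/(0.9893 + 0.4575) = 0.3636.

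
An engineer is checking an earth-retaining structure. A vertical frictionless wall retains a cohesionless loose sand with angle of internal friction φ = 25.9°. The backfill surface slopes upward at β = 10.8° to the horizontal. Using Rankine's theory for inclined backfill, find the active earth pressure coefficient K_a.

K_a = cos β · (cos β − √(cos²β − cos²φ)) / (cos β + √(cos²β − cos²φ)).
cos β = 0.9823, cos φ = 0.8996, √(cos²β − cos²φ) = 0.3946.
K_a = 0.9823 × (0.9823 − 0.3946)/(0.9823 + 0.3946) = 0.4193.

0.419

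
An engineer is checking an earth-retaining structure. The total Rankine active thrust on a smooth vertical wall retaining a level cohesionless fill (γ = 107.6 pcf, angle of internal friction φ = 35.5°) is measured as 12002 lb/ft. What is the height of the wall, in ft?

29.0 ft

K_a = 0.2653. P_a = ½ K_a γ H² ⇒ H = √(2P_a/(K_a γ)).
H = √(2×12002/(0.2653×107.6)) = 29.00 ft.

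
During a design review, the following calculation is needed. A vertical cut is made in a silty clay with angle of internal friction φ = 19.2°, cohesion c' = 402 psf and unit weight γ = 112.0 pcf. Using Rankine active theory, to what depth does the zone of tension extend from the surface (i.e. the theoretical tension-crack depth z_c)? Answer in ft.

10.1 ft

K_a = tan²(45° − 19.2°/2) = 0.5050; √K_a = 0.7107.
The active pressure is zero where K_a γ z = 2c√K_a, so z_c = 2c/(γ√K_a) = 2×402/(112.0×0.7107) = 10.10 ft.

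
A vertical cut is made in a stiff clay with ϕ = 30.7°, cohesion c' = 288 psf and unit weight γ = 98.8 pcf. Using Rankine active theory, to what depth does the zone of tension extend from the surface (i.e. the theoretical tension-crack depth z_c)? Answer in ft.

K_a = tan²(45° − 30.7°/2) = 0.3240; √K_a = 0.5692.
The active pressure is zero where K_a γ z = 2c√K_a, so z_c = 2c/(γ√K_a) = 2×288/(98.8×0.5692) = 10.24 ft.

10.2 ft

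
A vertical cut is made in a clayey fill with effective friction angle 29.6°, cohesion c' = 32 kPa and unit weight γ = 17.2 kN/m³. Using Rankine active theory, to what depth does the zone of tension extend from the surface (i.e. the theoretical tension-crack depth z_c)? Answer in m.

6.39 m

K_a = tan²(45° − 29.6°/2) = 0.3387; √K_a = 0.5820.
The active pressure is zero where K_a γ z = 2c√K_a, so z_c = 2c/(γ√K_a) = 2×32/(17.2×0.5820) = 6.393 m.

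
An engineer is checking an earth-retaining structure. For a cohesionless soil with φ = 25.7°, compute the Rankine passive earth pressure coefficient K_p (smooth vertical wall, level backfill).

2.53

K_p = (1 + sin φ)/(1 − sin φ) = tan²(45° + 25.7°/2) = 2.531.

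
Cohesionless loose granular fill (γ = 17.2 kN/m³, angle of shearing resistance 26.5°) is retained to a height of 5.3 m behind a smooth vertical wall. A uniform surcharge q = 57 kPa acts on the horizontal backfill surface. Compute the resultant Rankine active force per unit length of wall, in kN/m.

208 kN/m

K_a = tan²(45° − φ/2) = 0.3829.
Soil triangle: ½ K_a γ H² = 0.5×0.3829×17.2×5.3² = 92.51 kN/m.
Surcharge rectangle: K_a q H = 0.3829×57×5.3 = 115.7 kN/m.
Total = 92.51 + 115.7 = 208.2 kN/m.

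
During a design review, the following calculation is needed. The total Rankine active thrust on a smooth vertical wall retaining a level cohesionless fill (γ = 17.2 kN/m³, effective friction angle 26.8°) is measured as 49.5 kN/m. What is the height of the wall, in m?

K_a = 0.3785. P_a = ½ K_a γ H² ⇒ H = √(2P_a/(K_a γ)).
H = √(2×49.5/(0.3785×17.2)) = 3.900 m.

3.90 m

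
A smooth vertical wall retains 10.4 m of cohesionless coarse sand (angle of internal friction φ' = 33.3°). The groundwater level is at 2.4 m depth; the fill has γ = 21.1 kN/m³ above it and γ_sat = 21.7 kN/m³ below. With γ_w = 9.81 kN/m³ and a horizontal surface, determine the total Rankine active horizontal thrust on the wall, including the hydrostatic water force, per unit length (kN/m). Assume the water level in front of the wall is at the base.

K_a = tan²(45° − φ/2) = 0.2911.
γ' = 21.7 − 9.81 = 11.89 kN/m³. Depth below WT = 8.0 m.
σ'_h at WT = K_a γ d_w = 14.74 kPa; at base = 14.74 + K_a γ' × 8.0 = 42.44 kPa.
P₁ (0–2.4 m) = ½×14.74×2.4 = 17.69. P₂ (2.4–10.4 m) = ½(14.74+42.44)×8.0 = 228.7.
P_w = ½ γ_w h₂² = 0.5×9.81×8.0² = 313.9. Total = 17.69+228.7+313.9 = 560.3 kN/m.

560 kN/m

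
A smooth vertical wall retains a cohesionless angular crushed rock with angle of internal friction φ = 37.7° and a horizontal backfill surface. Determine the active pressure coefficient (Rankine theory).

K_a = tan²(45° − φ/2) = tan²(26.15°) = 0.2411.

0.241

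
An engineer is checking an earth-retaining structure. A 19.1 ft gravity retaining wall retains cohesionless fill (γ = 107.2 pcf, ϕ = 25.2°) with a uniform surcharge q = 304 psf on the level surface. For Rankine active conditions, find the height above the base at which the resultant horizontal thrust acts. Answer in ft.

7.10 ft

K_a = 0.4027.
Triangular part P₁ = ½K_aγH² = 7875 at H/3 = 6.367 ft; rectangular part P₂ = K_a q H = 2338 at H/2 = 9.550 ft.
ȳ = (P₁·6.367 + P₂·9.550)/(P₁+P₂) = 7.096 ft.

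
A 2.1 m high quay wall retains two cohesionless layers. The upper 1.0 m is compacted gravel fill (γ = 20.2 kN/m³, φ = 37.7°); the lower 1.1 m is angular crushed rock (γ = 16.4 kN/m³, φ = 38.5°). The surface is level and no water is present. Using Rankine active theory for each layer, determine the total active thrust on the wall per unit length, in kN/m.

9.91 kN/m

K_a1 = tan²(45°−37.7°/2) = 0.2411; K_a2 = tan²(45°−38.5°/2) = 0.2327.
Layer 1: σ at base = K_a1 γ₁ h₁ = 4.869 kPa; P₁ = ½×4.869×1.0 = 2.435.
Layer 2: σ_v at top = γ₁h₁ = 20.20; σ_h top = K_a2×20.20 = 4.700; σ_h base = K_a2×(20.20+16.4×1.1) = 8.897.
P₂ = ½(4.700+8.897)×1.1 = 7.478. Total P_a = 2.435+7.478 = 9.913 kN/m.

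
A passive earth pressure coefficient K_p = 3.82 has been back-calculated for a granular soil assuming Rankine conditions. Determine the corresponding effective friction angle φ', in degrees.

K_p = (1+sin φ)/(1−sin φ) ⇒ sin φ = (K_p − 1)/(K_p + 1) = 0.5851.
φ = arcsin(0.5851) = 35.81°.

35.8°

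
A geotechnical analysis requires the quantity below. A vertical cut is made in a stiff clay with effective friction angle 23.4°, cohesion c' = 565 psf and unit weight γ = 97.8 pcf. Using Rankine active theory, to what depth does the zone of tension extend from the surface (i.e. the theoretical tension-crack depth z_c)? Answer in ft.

K_a = tan²(45° − 23.4°/2) = 0.4315; √K_a = 0.6569.
The active pressure is zero where K_a γ z = 2c√K_a, so z_c = 2c/(γ√K_a) = 2×565/(97.8×0.6569) = 17.59 ft.

17.6 ft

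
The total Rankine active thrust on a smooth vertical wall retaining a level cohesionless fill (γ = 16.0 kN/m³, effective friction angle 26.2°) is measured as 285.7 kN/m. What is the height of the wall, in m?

K_a = 0.3874. P_a = ½ K_a γ H² ⇒ H = √(2P_a/(K_a γ)).
H = √(2×285.7/(0.3874×16.0)) = 9.601 m.

9.60 m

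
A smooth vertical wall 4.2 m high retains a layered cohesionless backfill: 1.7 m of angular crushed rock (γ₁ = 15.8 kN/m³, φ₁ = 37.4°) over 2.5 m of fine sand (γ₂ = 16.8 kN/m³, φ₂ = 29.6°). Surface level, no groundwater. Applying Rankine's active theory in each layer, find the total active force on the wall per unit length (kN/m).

46.1 kN/m

K_a1 = tan²(45°−37.4°/2) = 0.2443; K_a2 = tan²(45°−29.6°/2) = 0.3387.
Layer 1: σ at base = K_a1 γ₁ h₁ = 6.561 kPa; P₁ = ½×6.561×1.7 = 5.577.
Layer 2: σ_v at top = γ₁h₁ = 26.86; σ_h top = K_a2×26.86 = 9.099; σ_h base = K_a2×(26.86+16.8×2.5) = 23.33.
P₂ = ½(9.099+23.33)×2.5 = 40.53. Total P_a = 5.577+40.53 = 46.11 kN/m.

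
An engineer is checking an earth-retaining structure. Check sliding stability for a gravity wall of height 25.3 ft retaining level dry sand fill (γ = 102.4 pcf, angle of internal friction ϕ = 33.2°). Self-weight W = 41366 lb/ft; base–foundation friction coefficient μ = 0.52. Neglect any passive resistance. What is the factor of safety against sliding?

2.25

K_a = tan²(45° − 33.2°/2) = 0.2924.
P_a = ½K_aγH² = 0.5×0.2924×102.4×25.3² = 9581 lb/ft, acting at H/3 = 8.433 ft above the base.
FS_sliding = μW / P_a = 0.52×41366 / 9581 = 2.245.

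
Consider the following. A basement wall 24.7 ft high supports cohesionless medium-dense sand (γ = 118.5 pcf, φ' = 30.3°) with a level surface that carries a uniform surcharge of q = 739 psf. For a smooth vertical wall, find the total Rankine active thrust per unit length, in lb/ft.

17900 lb/ft

K_a = tan²(45° − φ/2) = 0.3293.
Soil triangle: ½ K_a γ H² = 0.5×0.3293×118.5×24.7² = 11900 lb/ft.
Surcharge rectangle: K_a q H = 0.3293×739×24.7 = 6011 lb/ft.
Total = 11900 + 6011 = 17920 lb/ft.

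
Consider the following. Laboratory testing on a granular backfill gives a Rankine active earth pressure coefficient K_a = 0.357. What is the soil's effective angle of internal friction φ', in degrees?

K_a = tan²(45° − φ/2) ⇒ 45° − φ/2 = arctan(√0.357) = 30.86°.
φ = 2(45° − 30.86°) = 28.28°.

28.3°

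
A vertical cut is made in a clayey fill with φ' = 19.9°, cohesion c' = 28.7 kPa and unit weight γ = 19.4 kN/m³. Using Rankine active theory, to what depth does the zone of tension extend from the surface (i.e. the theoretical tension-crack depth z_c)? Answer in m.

4.22 m

K_a = tan²(45° − 19.9°/2) = 0.4921; √K_a = 0.7015.
The active pressure is zero where K_a γ z = 2c√K_a, so z_c = 2c/(γ√K_a) = 2×28.7/(19.4×0.7015) = 4.218 m.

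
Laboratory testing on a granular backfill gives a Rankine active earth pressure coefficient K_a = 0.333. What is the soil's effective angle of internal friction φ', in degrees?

K_a = tan²(45° − φ/2) ⇒ 45° − φ/2 = arctan(√0.333) = 29.99°.
φ = 2(45° − 29.99°) = 30.02°.

30.0°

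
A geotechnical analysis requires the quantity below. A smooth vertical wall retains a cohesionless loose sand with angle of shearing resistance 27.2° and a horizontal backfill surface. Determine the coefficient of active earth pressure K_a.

K_a = (1 − sin φ)/(1 + sin φ) = (1 − sin 27.2°)/(1 + sin 27.2°) = 0.3726.

0.373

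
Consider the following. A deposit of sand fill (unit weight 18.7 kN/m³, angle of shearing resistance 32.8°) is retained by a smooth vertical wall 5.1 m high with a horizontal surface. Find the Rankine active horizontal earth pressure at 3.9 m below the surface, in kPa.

K_a = (1 − sin φ)/(1 + sin φ) = 0.2973.
σ_h = K_a γ z = 0.2973 × 18.7 × 3.9 = 21.68 kPa.

21.7 kPa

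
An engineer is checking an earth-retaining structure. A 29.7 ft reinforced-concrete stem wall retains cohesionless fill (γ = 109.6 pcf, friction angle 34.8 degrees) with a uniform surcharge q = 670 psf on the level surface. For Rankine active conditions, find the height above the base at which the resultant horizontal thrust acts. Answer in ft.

11.3 ft

K_a = 0.2733.
Triangular part P₁ = ½K_aγH² = 13210 at H/3 = 9.900 ft; rectangular part P₂ = K_a q H = 5439 at H/2 = 14.85 ft.
ȳ = (P₁·9.900 + P₂·14.85)/(P₁+P₂) = 11.34 ft.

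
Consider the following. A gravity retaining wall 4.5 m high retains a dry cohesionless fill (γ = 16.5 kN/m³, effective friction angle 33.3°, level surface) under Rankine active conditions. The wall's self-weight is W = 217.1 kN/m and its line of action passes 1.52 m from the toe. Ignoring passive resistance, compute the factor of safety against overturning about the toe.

K_a = tan²(45° − 33.3°/2) = 0.2911.
P_a = ½K_aγH² = 0.5×0.2911×16.5×4.5² = 48.64 kN/m, acting at H/3 = 1.500 m above the base.
Overturning moment M_o = P_a × H/3 = 48.64 × 1.500 = 72.96.
Resisting moment M_r = W × 1.52 = 217.1 × 1.52 = 330.0.
FS_overturning = M_r/M_o = 330.0/72.96 = 4.523.

4.52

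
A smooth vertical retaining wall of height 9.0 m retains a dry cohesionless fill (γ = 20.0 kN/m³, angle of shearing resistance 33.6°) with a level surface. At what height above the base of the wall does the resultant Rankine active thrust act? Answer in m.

K_a = 0.2875.
The pressure distribution is triangular, so the resultant acts at H/3 above the base = 9.0/3 = 3.000 m.

3.00 m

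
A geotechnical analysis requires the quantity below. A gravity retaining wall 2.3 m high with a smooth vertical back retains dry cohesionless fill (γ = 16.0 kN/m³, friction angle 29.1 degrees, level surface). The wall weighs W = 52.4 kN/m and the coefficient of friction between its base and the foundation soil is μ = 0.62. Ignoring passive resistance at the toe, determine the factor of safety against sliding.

K_a = tan²(45° − 29.1°/2) = 0.3456.
P_a = ½K_aγH² = 0.5×0.3456×16.0×2.3² = 14.63 kN/m, acting at H/3 = 0.7667 m above the base.
FS_sliding = μW / P_a = 0.62×52.4 / 14.63 = 2.221.

2.22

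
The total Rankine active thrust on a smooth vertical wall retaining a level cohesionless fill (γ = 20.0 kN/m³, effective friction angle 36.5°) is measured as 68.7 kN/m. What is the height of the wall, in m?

5.20 m

K_a = 0.2541. P_a = ½ K_a γ H² ⇒ H = √(2P_a/(K_a γ)).
H = √(2×68.7/(0.2541×20.0)) = 5.200 m.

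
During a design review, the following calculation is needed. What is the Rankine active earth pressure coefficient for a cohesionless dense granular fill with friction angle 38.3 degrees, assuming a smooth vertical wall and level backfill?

K_a = tan²(45° − φ/2) = tan²(25.85°) = 0.2347.

0.235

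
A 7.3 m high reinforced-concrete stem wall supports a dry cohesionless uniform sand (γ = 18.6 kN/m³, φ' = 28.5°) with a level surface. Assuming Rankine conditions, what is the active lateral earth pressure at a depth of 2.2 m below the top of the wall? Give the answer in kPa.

14.5 kPa

K_a = (1 − sin φ)/(1 + sin φ) = 0.3540.
σ_h = K_a γ z = 0.3540 × 18.6 × 2.2 = 14.48 kPa.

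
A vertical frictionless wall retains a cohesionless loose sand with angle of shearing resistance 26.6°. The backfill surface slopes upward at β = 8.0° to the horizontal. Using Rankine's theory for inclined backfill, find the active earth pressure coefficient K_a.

K_a = cos β · (cos β − √(cos²β − cos²φ)) / (cos β + √(cos²β − cos²φ)).
cos β = 0.9903, cos φ = 0.8942, √(cos²β − cos²φ) = 0.4256.
K_a = 0.9903 × (0.9903 − 0.4256)/(0.9903 + 0.4256) = 0.3950.

0.395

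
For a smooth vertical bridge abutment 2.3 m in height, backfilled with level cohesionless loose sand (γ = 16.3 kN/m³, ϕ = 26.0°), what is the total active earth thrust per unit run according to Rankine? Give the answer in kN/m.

K_a = tan²(45° − φ/2) = 0.3905.
P_a = ½ K_a γ H² = 0.5 × 0.3905 × 16.3 × 2.3² = 16.83 kN/m.

16.8 kN/m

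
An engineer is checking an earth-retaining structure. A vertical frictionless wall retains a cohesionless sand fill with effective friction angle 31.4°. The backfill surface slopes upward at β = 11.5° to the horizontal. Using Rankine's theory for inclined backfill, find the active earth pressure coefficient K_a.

0.334

K_a = cos β · (cos β − √(cos²β − cos²φ)) / (cos β + √(cos²β − cos²φ)).
cos β = 0.9799, cos φ = 0.8536, √(cos²β − cos²φ) = 0.4814.
K_a = 0.9799 × (0.9799 − 0.4814)/(0.9799 + 0.4814) = 0.3343.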